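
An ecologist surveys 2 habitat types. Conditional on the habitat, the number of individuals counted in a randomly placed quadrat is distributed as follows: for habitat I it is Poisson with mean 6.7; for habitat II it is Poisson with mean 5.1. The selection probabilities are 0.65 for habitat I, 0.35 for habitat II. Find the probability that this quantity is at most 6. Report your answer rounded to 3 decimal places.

0.584

Conditional on each habitat, P(X ≤ 6): I: 0.495297; II: 0.74742.
By total probability, P(X ≤ 6) = 0.65·0.495297 + 0.35·0.74742 = 0.58354.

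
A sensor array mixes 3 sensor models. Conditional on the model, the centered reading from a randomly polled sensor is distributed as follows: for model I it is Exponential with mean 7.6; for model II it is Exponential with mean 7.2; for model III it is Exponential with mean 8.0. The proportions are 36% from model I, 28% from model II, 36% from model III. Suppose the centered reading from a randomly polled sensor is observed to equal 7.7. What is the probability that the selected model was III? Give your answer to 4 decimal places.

Likelihoods f(7.7 | ·): I: 0.0477725; II: 0.0476665; III: 0.0477421.
Posterior ∝ prior × likelihood. Numerator for III: 0.36·0.0477421 = 0.0171872.
Normalizing constant: 0.36·0.0477725 + 0.28·0.0476665 + 0.36·0.0477421 = 0.0477319.
P(III | observation) = 0.0171872 / 0.0477319 = 0.360077.

0.3601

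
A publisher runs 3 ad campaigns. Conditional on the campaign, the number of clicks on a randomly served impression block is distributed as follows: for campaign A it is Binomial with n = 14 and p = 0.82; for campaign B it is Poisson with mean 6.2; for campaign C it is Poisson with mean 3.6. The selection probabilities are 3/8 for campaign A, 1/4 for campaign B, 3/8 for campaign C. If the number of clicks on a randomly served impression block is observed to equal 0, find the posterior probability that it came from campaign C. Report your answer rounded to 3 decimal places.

Likelihoods P(X=0 | ·): A: 3.74813e-11; B: 0.00202943; C: 0.0273237.
Posterior ∝ prior × likelihood. Numerator for C: 0.375·0.0273237 = 0.0102464.
Normalizing constant: 0.375·3.74813e-11 + 0.25·0.00202943 + 0.375·0.0273237 = 0.0107538.
P(C | observation) = 0.0102464 / 0.0107538 = 0.95282.

0.953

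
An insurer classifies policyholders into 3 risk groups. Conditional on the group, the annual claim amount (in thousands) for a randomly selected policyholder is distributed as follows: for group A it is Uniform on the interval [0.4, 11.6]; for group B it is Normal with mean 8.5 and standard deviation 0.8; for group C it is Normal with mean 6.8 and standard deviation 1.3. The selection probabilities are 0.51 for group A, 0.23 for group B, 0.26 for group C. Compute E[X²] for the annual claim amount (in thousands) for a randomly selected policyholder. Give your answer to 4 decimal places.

52.9177

For each component E[X²] = Var + (mean)², giving A: 46.4533; B: 72.89; C: 47.93.
Overall E[X²] = 0.51·46.4533 + 0.23·72.89 + 0.26·47.93 = 52.9177.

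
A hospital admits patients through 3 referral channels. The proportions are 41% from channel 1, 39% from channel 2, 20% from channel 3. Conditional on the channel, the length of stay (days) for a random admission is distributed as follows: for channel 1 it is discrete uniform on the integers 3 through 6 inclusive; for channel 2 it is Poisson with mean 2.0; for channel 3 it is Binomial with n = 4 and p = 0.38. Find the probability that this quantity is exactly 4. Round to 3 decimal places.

0.142

Conditional on each channel, P(X = 4): 1: 0.25; 2: 0.0902235; 3: 0.0208514.
By total probability, P(X = 4) = 0.41·0.25 + 0.39·0.0902235 + 0.2·0.0208514 = 0.141857.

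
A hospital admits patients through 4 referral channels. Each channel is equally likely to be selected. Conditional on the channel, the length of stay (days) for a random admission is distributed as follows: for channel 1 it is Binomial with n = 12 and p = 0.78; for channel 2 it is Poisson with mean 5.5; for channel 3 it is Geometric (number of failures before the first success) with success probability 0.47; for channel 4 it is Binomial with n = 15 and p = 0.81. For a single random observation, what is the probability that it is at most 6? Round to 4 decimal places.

Conditional on each channel, P(X ≤ 6): 1: 0.030439; 2: 0.686036; 3: 0.988253; 4: 0.000527746.
By total probability, P(X ≤ 6) = 0.25·0.030439 + 0.25·0.686036 + 0.25·0.988253 + 0.25·0.000527746 = 0.426314.

0.4263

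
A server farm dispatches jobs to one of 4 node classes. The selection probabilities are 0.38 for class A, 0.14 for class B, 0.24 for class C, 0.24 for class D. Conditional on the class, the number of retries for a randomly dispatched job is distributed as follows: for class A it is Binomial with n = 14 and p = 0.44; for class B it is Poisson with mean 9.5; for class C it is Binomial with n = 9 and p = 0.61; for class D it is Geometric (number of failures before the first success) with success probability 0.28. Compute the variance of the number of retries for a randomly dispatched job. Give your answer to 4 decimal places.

Per component, A: μ=6.16, E[X²]=41.3952; B: μ=9.5, E[X²]=99.75; C: μ=5.49, E[X²]=32.2812; D: μ=2.57143, E[X²]=15.7959.
E[X] = 0.38·6.16 + 0.14·9.5 + 0.24·5.49 + 0.24·2.57143 = 5.60554.
E[X²] = 0.38·41.3952 + 0.14·99.75 + 0.24·32.2812 + 0.24·15.7959 = 41.2337.
Var(X) = E[X²] − (E[X])² = 41.2337 − 31.4221 = 9.81157.

9.8116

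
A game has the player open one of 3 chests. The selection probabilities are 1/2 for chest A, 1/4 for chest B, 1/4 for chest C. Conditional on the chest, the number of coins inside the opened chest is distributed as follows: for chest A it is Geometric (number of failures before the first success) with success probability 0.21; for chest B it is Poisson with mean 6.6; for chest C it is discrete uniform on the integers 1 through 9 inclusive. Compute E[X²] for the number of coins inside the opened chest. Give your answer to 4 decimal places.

36.4895

For each component E[X²] = Var + (mean)², giving A: 32.0658; B: 50.16; C: 31.6667.
Overall E[X²] = 0.5·32.0658 + 0.25·50.16 + 0.25·31.6667 = 36.4895.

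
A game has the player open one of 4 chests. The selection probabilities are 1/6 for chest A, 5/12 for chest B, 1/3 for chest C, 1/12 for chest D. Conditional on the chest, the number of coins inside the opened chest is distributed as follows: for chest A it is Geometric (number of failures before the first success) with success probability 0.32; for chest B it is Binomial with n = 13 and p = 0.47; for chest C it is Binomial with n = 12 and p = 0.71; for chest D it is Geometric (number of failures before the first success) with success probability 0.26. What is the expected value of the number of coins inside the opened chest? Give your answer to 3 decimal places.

Component means — A: 2.125; B: 6.11; C: 8.52; D: 2.84615.
E[X] = 0.166667·2.125 + 0.416667·6.11 + 0.333333·8.52 + 0.0833333·2.84615 = 5.97718.

5.977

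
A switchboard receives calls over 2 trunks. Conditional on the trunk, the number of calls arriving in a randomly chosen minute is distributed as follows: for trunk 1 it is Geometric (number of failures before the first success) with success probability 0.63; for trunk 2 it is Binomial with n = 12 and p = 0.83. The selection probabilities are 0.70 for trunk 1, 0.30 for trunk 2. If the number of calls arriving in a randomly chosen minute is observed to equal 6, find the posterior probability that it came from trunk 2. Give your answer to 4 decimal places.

Likelihoods P(X=6 | ·): 1: 0.00161641; 2: 0.00729179.
Posterior ∝ prior × likelihood. Numerator for 2: 0.3·0.00729179 = 0.00218754.
Normalizing constant: 0.7·0.00161641 + 0.3·0.00729179 = 0.00331902.
P(2 | observation) = 0.00218754 / 0.00331902 = 0.659091.

0.6591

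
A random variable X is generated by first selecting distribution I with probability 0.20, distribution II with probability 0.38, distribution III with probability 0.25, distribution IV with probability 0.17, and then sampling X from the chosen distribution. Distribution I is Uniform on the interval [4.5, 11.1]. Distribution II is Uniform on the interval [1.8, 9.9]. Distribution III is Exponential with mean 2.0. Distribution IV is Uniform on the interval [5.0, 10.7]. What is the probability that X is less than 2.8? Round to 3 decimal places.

0.235

Conditional on each component, P(X < 2.8): I: 0; II: 0.123457; III: 0.753403; IV: 0.
By total probability, P(X < 2.8) = 0.2·0 + 0.38·0.123457 + 0.25·0.753403 + 0.17·0 = 0.235264.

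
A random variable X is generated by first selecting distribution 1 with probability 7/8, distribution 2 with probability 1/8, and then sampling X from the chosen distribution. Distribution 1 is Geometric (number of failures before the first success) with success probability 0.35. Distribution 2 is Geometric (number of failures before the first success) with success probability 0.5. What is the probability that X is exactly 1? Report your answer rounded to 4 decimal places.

Conditional on each component, P(X = 1): 1: 0.2275; 2: 0.25.
By total probability, P(X = 1) = 0.875·0.2275 + 0.125·0.25 = 0.230312.

0.2303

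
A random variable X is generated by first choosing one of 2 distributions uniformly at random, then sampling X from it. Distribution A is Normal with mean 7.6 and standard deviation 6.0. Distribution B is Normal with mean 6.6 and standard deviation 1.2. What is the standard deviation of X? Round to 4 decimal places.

4.3555

Per component, A: μ=7.6, E[X²]=93.76; B: μ=6.6, E[X²]=45.
E[X] = 0.5·7.6 + 0.5·6.6 = 7.1.
E[X²] = 0.5·93.76 + 0.5·45 = 69.38.
Var(X) = E[X²] − (E[X])² = 69.38 − 50.41 = 18.97.
SD(X) = √18.97 = 4.35546.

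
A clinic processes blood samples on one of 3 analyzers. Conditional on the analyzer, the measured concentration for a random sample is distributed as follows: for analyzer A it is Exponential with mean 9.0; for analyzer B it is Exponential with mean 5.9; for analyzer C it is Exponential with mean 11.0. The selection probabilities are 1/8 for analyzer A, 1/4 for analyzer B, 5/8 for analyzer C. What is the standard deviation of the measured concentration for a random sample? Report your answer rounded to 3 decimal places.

9.956

Per component, A: μ=9, E[X²]=162; B: μ=5.9, E[X²]=69.62; C: μ=11, E[X²]=242.
E[X] = 0.125·9 + 0.25·5.9 + 0.625·11 = 9.475.
E[X²] = 0.125·162 + 0.25·69.62 + 0.625·242 = 188.905.
Var(X) = E[X²] − (E[X])² = 188.905 − 89.7756 = 99.1294.
SD(X) = √99.1294 = 9.95637.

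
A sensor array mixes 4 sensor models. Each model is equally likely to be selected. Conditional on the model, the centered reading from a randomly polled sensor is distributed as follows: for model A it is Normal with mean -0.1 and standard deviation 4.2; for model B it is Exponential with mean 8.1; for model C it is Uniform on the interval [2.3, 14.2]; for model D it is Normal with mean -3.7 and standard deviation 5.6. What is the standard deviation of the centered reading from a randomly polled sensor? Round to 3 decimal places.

Per component, A: μ=-0.1, E[X²]=17.65; B: μ=8.1, E[X²]=131.22; C: μ=8.25, E[X²]=79.8633; D: μ=-3.7, E[X²]=45.05.
E[X] = 0.25·-0.1 + 0.25·8.1 + 0.25·8.25 + 0.25·-3.7 = 3.1375.
E[X²] = 0.25·17.65 + 0.25·131.22 + 0.25·79.8633 + 0.25·45.05 = 68.4458.
Var(X) = E[X²] − (E[X])² = 68.4458 − 9.84391 = 58.6019.
SD(X) = √58.6019 = 7.65519.

7.655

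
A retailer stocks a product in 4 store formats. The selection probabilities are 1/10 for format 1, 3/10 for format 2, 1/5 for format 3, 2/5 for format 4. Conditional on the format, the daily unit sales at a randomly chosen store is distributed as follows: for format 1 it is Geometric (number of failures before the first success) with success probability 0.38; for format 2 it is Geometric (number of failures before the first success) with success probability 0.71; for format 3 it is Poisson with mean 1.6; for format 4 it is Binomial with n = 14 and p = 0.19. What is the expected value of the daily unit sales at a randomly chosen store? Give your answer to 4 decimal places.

1.6697

Component means — 1: 1.63158; 2: 0.408451; 3: 1.6; 4: 2.66.
E[X] = 0.1·1.63158 + 0.3·0.408451 + 0.2·1.6 + 0.4·2.66 = 1.66969.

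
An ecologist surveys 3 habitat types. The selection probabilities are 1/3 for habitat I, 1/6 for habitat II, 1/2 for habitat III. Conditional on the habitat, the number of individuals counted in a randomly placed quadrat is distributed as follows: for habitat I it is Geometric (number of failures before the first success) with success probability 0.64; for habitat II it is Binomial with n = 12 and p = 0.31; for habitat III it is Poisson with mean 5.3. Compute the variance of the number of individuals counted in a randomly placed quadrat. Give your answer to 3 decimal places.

Per component, I: μ=0.5625, E[X²]=1.19531; II: μ=3.72, E[X²]=16.4052; III: μ=5.3, E[X²]=33.39.
E[X] = 0.333333·0.5625 + 0.166667·3.72 + 0.5·5.3 = 3.4575.
E[X²] = 0.333333·1.19531 + 0.166667·16.4052 + 0.5·33.39 = 19.8276.
Var(X) = E[X²] − (E[X])² = 19.8276 − 11.9543 = 7.87333.

7.873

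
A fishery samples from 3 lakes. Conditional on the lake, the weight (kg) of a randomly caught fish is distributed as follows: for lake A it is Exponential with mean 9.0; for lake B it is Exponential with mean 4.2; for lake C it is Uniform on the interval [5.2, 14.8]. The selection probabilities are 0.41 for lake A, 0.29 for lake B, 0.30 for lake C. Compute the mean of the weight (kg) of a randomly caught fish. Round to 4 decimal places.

Component means — A: 9; B: 4.2; C: 10.
E[X] = 0.41·9 + 0.29·4.2 + 0.3·10 = 7.908.

7.9080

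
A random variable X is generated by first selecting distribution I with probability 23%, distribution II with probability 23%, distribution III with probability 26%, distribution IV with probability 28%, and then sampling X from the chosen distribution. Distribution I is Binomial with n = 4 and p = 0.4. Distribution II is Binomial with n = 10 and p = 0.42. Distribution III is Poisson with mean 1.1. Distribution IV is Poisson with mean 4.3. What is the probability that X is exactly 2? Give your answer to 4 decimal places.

0.1904

Conditional on each component, P(X = 2): I: 0.3456; II: 0.101656; III: 0.201387; IV: 0.125441.
By total probability, P(X = 2) = 0.23·0.3456 + 0.23·0.101656 + 0.26·0.201387 + 0.28·0.125441 = 0.190353.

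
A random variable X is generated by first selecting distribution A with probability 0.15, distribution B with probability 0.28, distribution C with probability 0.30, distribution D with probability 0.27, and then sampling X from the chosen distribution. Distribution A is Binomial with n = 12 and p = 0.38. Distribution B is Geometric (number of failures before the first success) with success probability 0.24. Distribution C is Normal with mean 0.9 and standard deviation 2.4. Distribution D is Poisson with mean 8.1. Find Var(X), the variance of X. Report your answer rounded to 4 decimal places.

15.6959

Per component, A: μ=4.56, E[X²]=23.6208; B: μ=3.16667, E[X²]=23.2222; C: μ=0.9, E[X²]=6.57; D: μ=8.1, E[X²]=73.71.
E[X] = 0.15·4.56 + 0.28·3.16667 + 0.3·0.9 + 0.27·8.1 = 4.02767.
E[X²] = 0.15·23.6208 + 0.28·23.2222 + 0.3·6.57 + 0.27·73.71 = 31.918.
Var(X) = E[X²] − (E[X])² = 31.918 − 16.2221 = 15.6959.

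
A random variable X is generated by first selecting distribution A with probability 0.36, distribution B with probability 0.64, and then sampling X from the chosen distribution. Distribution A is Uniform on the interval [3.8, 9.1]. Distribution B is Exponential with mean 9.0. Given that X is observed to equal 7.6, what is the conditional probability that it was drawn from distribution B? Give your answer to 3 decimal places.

Likelihoods f(7.6 | ·): A: 0.188679; B: 0.0477551.
Posterior ∝ prior × likelihood. Numerator for B: 0.64·0.0477551 = 0.0305633.
Normalizing constant: 0.36·0.188679 + 0.64·0.0477551 = 0.0984878.
P(B | observation) = 0.0305633 / 0.0984878 = 0.310325.

0.310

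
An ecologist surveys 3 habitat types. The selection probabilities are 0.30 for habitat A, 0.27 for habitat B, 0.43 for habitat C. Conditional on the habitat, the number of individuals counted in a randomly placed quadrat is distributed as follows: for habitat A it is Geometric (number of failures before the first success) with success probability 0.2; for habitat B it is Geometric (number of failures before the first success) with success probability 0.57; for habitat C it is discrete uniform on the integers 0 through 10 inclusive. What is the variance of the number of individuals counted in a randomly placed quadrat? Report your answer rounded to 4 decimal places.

Per component, A: μ=4, E[X²]=36; B: μ=0.754386, E[X²]=1.89258; C: μ=5, E[X²]=35.
E[X] = 0.3·4 + 0.27·0.754386 + 0.43·5 = 3.55368.
E[X²] = 0.3·36 + 0.27·1.89258 + 0.43·35 = 26.361.
Var(X) = E[X²] − (E[X])² = 26.361 − 12.6287 = 13.7323.

13.7323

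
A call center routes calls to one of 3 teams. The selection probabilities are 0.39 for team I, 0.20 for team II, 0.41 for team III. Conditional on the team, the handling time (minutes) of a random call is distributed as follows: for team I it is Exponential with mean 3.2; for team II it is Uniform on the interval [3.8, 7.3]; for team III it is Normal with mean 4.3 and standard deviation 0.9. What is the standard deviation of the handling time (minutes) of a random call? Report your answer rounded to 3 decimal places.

2.298

Per component, I: μ=3.2, E[X²]=20.48; II: μ=5.55, E[X²]=31.8233; III: μ=4.3, E[X²]=19.3.
E[X] = 0.39·3.2 + 0.2·5.55 + 0.41·4.3 = 4.121.
E[X²] = 0.39·20.48 + 0.2·31.8233 + 0.41·19.3 = 22.2649.
Var(X) = E[X²] − (E[X])² = 22.2649 − 16.9826 = 5.28223.
SD(X) = √5.28223 = 2.29831.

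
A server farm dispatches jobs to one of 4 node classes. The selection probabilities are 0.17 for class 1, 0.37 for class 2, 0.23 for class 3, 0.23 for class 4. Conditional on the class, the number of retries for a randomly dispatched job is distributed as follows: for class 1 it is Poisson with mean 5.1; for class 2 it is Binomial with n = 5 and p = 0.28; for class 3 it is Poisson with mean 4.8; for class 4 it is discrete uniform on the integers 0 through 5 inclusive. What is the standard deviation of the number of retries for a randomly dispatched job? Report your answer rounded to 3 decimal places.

2.347

Per component, 1: μ=5.1, E[X²]=31.11; 2: μ=1.4, E[X²]=2.968; 3: μ=4.8, E[X²]=27.84; 4: μ=2.5, E[X²]=9.16667.
E[X] = 0.17·5.1 + 0.37·1.4 + 0.23·4.8 + 0.23·2.5 = 3.064.
E[X²] = 0.17·31.11 + 0.37·2.968 + 0.23·27.84 + 0.23·9.16667 = 14.8984.
Var(X) = E[X²] − (E[X])² = 14.8984 − 9.3881 = 5.5103.
SD(X) = √5.5103 = 2.3474.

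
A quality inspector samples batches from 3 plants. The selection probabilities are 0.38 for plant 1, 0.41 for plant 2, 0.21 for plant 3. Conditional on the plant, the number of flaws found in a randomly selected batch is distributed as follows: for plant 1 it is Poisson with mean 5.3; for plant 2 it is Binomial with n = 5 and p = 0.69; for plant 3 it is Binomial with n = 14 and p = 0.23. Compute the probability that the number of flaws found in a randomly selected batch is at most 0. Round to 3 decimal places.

0.008

Conditional on each plant, P(X ≤ 0): 1: 0.00499159; 2: 0.00286292; 3: 0.0257555.
By total probability, P(X ≤ 0) = 0.38·0.00499159 + 0.41·0.00286292 + 0.21·0.0257555 = 0.00847926.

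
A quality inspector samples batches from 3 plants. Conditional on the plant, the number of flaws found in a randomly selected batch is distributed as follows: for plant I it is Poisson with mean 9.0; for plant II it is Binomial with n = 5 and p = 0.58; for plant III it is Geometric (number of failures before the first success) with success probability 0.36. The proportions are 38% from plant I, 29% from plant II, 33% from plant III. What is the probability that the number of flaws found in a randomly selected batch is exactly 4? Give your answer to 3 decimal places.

Conditional on each plant, P(X = 4): I: 0.0337372; II: 0.237646; III: 0.060398.
By total probability, P(X = 4) = 0.38·0.0337372 + 0.29·0.237646 + 0.33·0.060398 = 0.101669.

0.102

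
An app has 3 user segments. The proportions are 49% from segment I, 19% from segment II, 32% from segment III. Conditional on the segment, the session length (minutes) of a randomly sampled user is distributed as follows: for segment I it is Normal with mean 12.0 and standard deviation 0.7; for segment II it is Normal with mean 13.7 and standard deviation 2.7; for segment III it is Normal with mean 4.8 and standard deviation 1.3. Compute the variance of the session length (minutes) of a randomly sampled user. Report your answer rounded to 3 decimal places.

15.380

Per component, I: μ=12, E[X²]=144.49; II: μ=13.7, E[X²]=194.98; III: μ=4.8, E[X²]=24.73.
E[X] = 0.49·12 + 0.19·13.7 + 0.32·4.8 = 10.019.
E[X²] = 0.49·144.49 + 0.19·194.98 + 0.32·24.73 = 115.76.
Var(X) = E[X²] − (E[X])² = 115.76 − 100.38 = 15.3795.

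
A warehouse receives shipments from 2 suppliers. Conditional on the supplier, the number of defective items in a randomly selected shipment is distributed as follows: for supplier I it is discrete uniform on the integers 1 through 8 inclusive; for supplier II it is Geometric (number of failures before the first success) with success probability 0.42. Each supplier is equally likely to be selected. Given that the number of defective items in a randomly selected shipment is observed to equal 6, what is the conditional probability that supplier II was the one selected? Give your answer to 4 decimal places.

0.1134

Likelihoods P(X=6 | ·): I: 0.125; II: 0.0159889.
Posterior ∝ prior × likelihood. Numerator for II: 0.5·0.0159889 = 0.00799443.
Normalizing constant: 0.5·0.125 + 0.5·0.0159889 = 0.0704944.
P(II | observation) = 0.00799443 / 0.0704944 = 0.113405.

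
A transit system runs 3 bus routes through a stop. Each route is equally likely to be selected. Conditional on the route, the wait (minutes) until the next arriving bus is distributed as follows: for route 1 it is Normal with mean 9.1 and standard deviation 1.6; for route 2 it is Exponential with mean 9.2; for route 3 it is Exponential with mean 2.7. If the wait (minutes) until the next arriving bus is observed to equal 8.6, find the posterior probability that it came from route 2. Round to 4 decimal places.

0.1445

Likelihoods f(8.6 | ·): 1: 0.237457; 2: 0.0426817; 3: 0.0153224.
Posterior ∝ prior × likelihood. Numerator for 2: 0.333333·0.0426817 = 0.0142272.
Normalizing constant: 0.333333·0.237457 + 0.333333·0.0426817 + 0.333333·0.0153224 = 0.0984869.
P(2 | observation) = 0.0142272 / 0.0984869 = 0.144458.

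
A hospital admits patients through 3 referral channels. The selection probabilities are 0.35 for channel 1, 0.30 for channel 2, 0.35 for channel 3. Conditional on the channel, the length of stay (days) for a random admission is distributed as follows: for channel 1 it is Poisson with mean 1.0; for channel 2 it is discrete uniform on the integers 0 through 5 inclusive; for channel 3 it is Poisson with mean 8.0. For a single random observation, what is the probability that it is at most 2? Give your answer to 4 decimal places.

0.4767

Conditional on each channel, P(X ≤ 2): 1: 0.919699; 2: 0.5; 3: 0.013754.
By total probability, P(X ≤ 2) = 0.35·0.919699 + 0.3·0.5 + 0.35·0.013754 = 0.476708.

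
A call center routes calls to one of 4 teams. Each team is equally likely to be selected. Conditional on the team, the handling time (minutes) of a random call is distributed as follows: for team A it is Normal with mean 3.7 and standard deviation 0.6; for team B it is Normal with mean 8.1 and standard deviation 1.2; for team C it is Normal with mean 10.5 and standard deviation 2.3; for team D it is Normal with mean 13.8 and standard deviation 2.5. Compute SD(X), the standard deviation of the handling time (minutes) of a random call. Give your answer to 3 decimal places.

Per component, A: μ=3.7, E[X²]=14.05; B: μ=8.1, E[X²]=67.05; C: μ=10.5, E[X²]=115.54; D: μ=13.8, E[X²]=196.69.
E[X] = 0.25·3.7 + 0.25·8.1 + 0.25·10.5 + 0.25·13.8 = 9.025.
E[X²] = 0.25·14.05 + 0.25·67.05 + 0.25·115.54 + 0.25·196.69 = 98.3325.
Var(X) = E[X²] − (E[X])² = 98.3325 − 81.4506 = 16.8819.
SD(X) = √16.8819 = 4.10876.

4.109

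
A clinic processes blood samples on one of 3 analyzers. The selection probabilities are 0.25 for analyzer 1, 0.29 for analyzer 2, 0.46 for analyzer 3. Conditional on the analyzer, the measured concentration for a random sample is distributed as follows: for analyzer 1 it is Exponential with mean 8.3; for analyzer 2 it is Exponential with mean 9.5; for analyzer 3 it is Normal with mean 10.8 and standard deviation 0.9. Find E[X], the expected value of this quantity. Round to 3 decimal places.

Component means — 1: 8.3; 2: 9.5; 3: 10.8.
E[X] = 0.25·8.3 + 0.29·9.5 + 0.46·10.8 = 9.798.

9.798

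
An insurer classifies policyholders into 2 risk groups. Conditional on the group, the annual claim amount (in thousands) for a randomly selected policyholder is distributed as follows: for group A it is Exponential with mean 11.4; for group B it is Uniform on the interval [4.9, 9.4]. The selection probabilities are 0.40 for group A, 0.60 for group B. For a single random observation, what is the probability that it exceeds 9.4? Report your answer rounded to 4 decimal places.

0.1754

Conditional on each group, P(X > 9.4): A: 0.438427; B: 0.
By total probability, P(X > 9.4) = 0.4·0.438427 + 0.6·0 = 0.175371.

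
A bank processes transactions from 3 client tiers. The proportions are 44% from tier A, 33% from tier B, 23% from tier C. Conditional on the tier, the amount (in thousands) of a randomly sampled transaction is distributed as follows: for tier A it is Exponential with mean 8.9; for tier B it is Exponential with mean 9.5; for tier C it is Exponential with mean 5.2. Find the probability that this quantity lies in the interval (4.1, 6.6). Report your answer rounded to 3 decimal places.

0.157

Conditional on each tier, P(4.1 < X < 6.6): A: 0.154494; B: 0.150277; C: 0.173496.
By total probability, P(4.1 < X < 6.6) = 0.44·0.154494 + 0.33·0.150277 + 0.23·0.173496 = 0.157473.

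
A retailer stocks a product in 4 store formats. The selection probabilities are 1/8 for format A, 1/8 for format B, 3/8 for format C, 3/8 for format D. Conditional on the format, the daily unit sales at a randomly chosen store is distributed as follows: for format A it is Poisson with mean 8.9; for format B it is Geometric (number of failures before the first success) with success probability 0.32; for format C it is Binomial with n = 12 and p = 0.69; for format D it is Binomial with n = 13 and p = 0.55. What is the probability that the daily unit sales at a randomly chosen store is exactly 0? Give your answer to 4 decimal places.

0.0400

Conditional on each format, P(X = 0): A: 0.000136389; B: 0.32; C: 7.87663e-07; D: 3.10286e-05.
By total probability, P(X = 0) = 0.125·0.000136389 + 0.125·0.32 + 0.375·7.87663e-07 + 0.375·3.10286e-05 = 0.040029.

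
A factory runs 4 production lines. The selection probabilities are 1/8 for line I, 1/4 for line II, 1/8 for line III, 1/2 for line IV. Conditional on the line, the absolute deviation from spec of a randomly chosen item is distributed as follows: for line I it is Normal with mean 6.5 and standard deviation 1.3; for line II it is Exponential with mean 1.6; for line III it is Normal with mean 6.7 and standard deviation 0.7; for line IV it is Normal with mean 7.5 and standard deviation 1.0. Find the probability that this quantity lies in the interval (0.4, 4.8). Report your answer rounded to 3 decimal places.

0.196

Conditional on each line, P(0.4 < X < 4.8): I: 0.0954875; II: 0.729014; III: 0.00332094; IV: 0.00346697.
By total probability, P(0.4 < X < 4.8) = 0.125·0.0954875 + 0.25·0.729014 + 0.125·0.00332094 + 0.5·0.00346697 = 0.196338.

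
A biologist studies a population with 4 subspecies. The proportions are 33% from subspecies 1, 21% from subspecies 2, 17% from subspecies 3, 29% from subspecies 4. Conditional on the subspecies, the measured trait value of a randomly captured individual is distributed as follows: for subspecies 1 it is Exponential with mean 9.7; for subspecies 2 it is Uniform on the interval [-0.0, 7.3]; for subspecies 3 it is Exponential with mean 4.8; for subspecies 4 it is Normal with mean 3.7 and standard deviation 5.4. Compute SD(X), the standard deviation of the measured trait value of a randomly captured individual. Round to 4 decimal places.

Per component, 1: μ=9.7, E[X²]=188.18; 2: μ=3.65, E[X²]=17.7633; 3: μ=4.8, E[X²]=46.08; 4: μ=3.7, E[X²]=42.85.
E[X] = 0.33·9.7 + 0.21·3.65 + 0.17·4.8 + 0.29·3.7 = 5.8565.
E[X²] = 0.33·188.18 + 0.21·17.7633 + 0.17·46.08 + 0.29·42.85 = 86.0898.
Var(X) = E[X²] − (E[X])² = 86.0898 − 34.2986 = 51.7912.
SD(X) = √51.7912 = 7.19661.

7.1966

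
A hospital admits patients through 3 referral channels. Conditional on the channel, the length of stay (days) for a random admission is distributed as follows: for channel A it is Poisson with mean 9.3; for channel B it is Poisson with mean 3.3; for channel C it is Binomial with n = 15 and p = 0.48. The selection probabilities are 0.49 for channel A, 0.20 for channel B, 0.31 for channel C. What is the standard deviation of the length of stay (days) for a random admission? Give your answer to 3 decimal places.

3.394

Per component, A: μ=9.3, E[X²]=95.79; B: μ=3.3, E[X²]=14.19; C: μ=7.2, E[X²]=55.584.
E[X] = 0.49·9.3 + 0.2·3.3 + 0.31·7.2 = 7.449.
E[X²] = 0.49·95.79 + 0.2·14.19 + 0.31·55.584 = 67.0061.
Var(X) = E[X²] − (E[X])² = 67.0061 − 55.4876 = 11.5185.
SD(X) = √11.5185 = 3.3939.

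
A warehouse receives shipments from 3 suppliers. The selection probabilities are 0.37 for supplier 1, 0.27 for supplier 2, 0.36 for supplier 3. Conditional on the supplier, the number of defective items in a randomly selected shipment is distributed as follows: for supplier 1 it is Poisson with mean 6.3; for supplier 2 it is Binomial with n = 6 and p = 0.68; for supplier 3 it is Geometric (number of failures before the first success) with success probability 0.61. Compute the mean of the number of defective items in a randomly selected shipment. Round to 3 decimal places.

Component means — 1: 6.3; 2: 4.08; 3: 0.639344.
E[X] = 0.37·6.3 + 0.27·4.08 + 0.36·0.639344 = 3.66276.

3.663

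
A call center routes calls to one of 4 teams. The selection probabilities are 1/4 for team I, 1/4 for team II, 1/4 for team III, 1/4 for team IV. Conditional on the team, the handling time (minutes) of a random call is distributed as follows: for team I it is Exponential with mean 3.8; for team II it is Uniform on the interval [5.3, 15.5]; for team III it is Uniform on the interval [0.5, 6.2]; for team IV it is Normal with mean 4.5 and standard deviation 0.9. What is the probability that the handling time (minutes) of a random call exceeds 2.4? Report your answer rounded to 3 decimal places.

0.797

Conditional on each team, P(X > 2.4): I: 0.531752; II: 1; III: 0.666667; IV: 0.990185.
By total probability, P(X > 2.4) = 0.25·0.531752 + 0.25·1 + 0.25·0.666667 + 0.25·0.990185 = 0.797151.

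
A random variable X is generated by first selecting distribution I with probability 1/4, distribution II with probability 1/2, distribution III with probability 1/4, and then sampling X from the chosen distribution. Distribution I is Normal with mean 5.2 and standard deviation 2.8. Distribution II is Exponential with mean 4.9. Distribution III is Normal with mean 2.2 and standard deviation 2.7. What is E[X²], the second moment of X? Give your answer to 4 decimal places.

35.7625

For each component E[X²] = Var + (mean)², giving I: 34.88; II: 48.02; III: 12.13.
Overall E[X²] = 0.25·34.88 + 0.5·48.02 + 0.25·12.13 = 35.7625.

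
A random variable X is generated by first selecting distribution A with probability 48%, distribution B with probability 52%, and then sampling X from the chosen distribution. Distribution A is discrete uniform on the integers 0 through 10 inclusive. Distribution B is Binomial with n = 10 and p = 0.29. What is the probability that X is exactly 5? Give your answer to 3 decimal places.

Conditional on each component, P(X = 5): A: 0.0909091; B: 0.0932572.
By total probability, P(X = 5) = 0.48·0.0909091 + 0.52·0.0932572 = 0.0921301.

0.092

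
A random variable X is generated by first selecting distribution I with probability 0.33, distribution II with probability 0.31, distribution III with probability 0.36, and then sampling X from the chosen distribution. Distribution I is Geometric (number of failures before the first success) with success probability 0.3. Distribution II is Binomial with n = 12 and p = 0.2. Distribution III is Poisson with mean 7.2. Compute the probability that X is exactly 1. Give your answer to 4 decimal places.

0.1351

Conditional on each component, P(X = 1): I: 0.21; II: 0.206158; III: 0.00537542.
By total probability, P(X = 1) = 0.33·0.21 + 0.31·0.206158 + 0.36·0.00537542 = 0.135144.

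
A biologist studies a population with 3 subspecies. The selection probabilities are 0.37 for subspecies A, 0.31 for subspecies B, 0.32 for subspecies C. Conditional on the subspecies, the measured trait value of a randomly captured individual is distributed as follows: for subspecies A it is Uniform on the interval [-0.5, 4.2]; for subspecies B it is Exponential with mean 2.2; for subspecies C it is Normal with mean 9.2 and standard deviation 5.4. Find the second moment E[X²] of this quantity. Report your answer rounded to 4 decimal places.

For each component E[X²] = Var + (mean)², giving A: 5.26333; B: 9.68; C: 113.8.
Overall E[X²] = 0.37·5.26333 + 0.31·9.68 + 0.32·113.8 = 41.3642.

41.3642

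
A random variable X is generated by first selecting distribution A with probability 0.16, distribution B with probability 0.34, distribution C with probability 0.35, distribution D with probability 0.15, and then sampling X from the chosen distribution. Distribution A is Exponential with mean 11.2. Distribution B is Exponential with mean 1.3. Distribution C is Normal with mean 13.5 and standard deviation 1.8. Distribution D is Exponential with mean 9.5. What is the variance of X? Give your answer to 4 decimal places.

Per component, A: μ=11.2, E[X²]=250.88; B: μ=1.3, E[X²]=3.38; C: μ=13.5, E[X²]=185.49; D: μ=9.5, E[X²]=180.5.
E[X] = 0.16·11.2 + 0.34·1.3 + 0.35·13.5 + 0.15·9.5 = 8.384.
E[X²] = 0.16·250.88 + 0.34·3.38 + 0.35·185.49 + 0.15·180.5 = 133.286.
Var(X) = E[X²] − (E[X])² = 133.286 − 70.2915 = 62.995.

62.9950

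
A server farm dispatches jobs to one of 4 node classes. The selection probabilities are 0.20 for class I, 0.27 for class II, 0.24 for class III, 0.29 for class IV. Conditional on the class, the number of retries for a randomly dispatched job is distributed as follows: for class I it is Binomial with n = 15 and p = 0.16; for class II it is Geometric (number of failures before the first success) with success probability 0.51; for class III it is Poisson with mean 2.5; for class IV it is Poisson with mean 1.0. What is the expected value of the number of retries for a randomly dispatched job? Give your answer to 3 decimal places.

Component means — I: 2.4; II: 0.960784; III: 2.5; IV: 1.
E[X] = 0.2·2.4 + 0.27·0.960784 + 0.24·2.5 + 0.29·1 = 1.62941.

1.629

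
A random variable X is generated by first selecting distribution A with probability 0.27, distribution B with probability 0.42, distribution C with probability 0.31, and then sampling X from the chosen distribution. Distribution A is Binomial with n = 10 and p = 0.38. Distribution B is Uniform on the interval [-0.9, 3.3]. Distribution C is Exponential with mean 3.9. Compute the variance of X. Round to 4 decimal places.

7.6852

Per component, A: μ=3.8, E[X²]=16.796; B: μ=1.2, E[X²]=2.91; C: μ=3.9, E[X²]=30.42.
E[X] = 0.27·3.8 + 0.42·1.2 + 0.31·3.9 = 2.739.
E[X²] = 0.27·16.796 + 0.42·2.91 + 0.31·30.42 = 15.1873.
Var(X) = E[X²] − (E[X])² = 15.1873 − 7.50212 = 7.6852.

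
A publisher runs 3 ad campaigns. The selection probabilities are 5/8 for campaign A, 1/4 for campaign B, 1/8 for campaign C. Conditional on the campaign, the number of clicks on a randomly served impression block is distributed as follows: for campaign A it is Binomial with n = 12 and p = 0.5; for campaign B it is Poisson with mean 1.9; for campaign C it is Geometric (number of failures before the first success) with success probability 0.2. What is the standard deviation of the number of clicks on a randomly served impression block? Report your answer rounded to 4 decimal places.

Per component, A: μ=6, E[X²]=39; B: μ=1.9, E[X²]=5.51; C: μ=4, E[X²]=36.
E[X] = 0.625·6 + 0.25·1.9 + 0.125·4 = 4.725.
E[X²] = 0.625·39 + 0.25·5.51 + 0.125·36 = 30.2525.
Var(X) = E[X²] − (E[X])² = 30.2525 − 22.3256 = 7.92688.
SD(X) = √7.92688 = 2.81547.

2.8155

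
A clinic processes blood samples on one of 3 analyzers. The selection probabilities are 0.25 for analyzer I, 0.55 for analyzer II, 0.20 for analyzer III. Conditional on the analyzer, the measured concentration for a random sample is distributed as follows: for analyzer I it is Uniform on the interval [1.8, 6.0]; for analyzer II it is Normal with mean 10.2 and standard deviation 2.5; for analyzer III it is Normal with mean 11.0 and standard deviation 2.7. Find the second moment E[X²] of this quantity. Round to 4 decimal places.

90.4875

For each component E[X²] = Var + (mean)², giving I: 16.68; II: 110.29; III: 128.29.
Overall E[X²] = 0.25·16.68 + 0.55·110.29 + 0.2·128.29 = 90.4875.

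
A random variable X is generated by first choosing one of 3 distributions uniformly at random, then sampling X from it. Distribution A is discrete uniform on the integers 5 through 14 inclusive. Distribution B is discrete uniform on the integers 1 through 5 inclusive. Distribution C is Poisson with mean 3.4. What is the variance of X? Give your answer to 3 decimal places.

13.397

Per component, A: μ=9.5, E[X²]=98.5; B: μ=3, E[X²]=11; C: μ=3.4, E[X²]=14.96.
E[X] = 0.333333·9.5 + 0.333333·3 + 0.333333·3.4 = 5.3.
E[X²] = 0.333333·98.5 + 0.333333·11 + 0.333333·14.96 = 41.4867.
Var(X) = E[X²] − (E[X])² = 41.4867 − 28.09 = 13.3967.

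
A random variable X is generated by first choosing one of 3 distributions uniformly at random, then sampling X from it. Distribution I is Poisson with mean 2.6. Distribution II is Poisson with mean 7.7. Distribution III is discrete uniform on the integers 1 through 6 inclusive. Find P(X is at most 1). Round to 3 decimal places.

Conditional on each component, P(X ≤ 1): I: 0.267385; II: 0.0039396; III: 0.166667.
By total probability, P(X ≤ 1) = 0.333333·0.267385 + 0.333333·0.0039396 + 0.333333·0.166667 = 0.145997.

0.146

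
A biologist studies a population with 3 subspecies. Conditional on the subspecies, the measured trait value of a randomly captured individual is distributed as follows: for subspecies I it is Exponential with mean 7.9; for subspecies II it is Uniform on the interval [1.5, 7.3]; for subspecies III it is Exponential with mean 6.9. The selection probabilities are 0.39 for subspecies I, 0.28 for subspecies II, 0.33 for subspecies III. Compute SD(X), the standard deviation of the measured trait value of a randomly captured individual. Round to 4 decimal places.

6.5483

Per component, I: μ=7.9, E[X²]=124.82; II: μ=4.4, E[X²]=22.1633; III: μ=6.9, E[X²]=95.22.
E[X] = 0.39·7.9 + 0.28·4.4 + 0.33·6.9 = 6.59.
E[X²] = 0.39·124.82 + 0.28·22.1633 + 0.33·95.22 = 86.3081.
Var(X) = E[X²] − (E[X])² = 86.3081 − 43.4281 = 42.88.
SD(X) = √42.88 = 6.54828.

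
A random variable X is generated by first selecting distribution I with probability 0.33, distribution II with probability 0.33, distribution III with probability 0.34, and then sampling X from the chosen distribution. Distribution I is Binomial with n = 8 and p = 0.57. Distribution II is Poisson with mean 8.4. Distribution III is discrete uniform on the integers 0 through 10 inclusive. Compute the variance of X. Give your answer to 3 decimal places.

9.744

Per component, I: μ=4.56, E[X²]=22.7544; II: μ=8.4, E[X²]=78.96; III: μ=5, E[X²]=35.
E[X] = 0.33·4.56 + 0.33·8.4 + 0.34·5 = 5.9768.
E[X²] = 0.33·22.7544 + 0.33·78.96 + 0.34·35 = 45.4658.
Var(X) = E[X²] − (E[X])² = 45.4658 − 35.7221 = 9.74361.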